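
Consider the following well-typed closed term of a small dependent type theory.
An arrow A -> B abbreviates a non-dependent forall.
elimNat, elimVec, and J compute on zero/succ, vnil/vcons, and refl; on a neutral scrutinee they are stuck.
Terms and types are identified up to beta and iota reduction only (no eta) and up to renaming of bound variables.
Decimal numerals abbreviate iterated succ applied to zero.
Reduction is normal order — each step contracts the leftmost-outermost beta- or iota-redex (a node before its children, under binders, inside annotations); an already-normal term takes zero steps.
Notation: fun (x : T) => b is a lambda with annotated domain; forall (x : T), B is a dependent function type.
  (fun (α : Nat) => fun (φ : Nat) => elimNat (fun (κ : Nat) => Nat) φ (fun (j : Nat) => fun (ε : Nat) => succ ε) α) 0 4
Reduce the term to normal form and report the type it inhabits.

resulting normal form:
  4
type:
  Nat
observation: 3 normal-order steps separate the term from its normal form.


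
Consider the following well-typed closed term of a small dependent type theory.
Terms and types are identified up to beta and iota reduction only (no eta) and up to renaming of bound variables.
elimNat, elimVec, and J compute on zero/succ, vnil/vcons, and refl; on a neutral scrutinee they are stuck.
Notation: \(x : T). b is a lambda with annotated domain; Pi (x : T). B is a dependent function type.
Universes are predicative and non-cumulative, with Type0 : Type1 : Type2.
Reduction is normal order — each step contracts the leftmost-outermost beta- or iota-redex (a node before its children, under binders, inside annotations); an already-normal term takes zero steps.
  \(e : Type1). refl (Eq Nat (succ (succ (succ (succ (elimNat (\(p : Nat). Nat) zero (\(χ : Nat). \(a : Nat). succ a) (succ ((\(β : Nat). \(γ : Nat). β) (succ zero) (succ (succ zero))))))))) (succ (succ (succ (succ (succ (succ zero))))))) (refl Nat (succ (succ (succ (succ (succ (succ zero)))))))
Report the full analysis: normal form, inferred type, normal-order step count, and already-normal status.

reduced normal form:
  \(e : Type1). refl (Eq Nat (succ (succ (succ (succ (succ (succ zero)))))) (succ (succ (succ (succ (succ (succ zero))))))) (refl Nat (succ (succ (succ (succ (succ (succ zero)))))))
type:
  Pi (e : Type1). Eq (Eq Nat (succ (succ (succ (succ (succ (succ zero)))))) (succ (succ (succ (succ (succ (succ zero))))))) (refl Nat (succ (succ (succ (succ (succ (succ zero))))))) (refl Nat (succ (succ (succ (succ (succ (succ zero)))))))
normal-order step count: 9
started in normal form: no
first contracted redex: an elimNat iota-redex


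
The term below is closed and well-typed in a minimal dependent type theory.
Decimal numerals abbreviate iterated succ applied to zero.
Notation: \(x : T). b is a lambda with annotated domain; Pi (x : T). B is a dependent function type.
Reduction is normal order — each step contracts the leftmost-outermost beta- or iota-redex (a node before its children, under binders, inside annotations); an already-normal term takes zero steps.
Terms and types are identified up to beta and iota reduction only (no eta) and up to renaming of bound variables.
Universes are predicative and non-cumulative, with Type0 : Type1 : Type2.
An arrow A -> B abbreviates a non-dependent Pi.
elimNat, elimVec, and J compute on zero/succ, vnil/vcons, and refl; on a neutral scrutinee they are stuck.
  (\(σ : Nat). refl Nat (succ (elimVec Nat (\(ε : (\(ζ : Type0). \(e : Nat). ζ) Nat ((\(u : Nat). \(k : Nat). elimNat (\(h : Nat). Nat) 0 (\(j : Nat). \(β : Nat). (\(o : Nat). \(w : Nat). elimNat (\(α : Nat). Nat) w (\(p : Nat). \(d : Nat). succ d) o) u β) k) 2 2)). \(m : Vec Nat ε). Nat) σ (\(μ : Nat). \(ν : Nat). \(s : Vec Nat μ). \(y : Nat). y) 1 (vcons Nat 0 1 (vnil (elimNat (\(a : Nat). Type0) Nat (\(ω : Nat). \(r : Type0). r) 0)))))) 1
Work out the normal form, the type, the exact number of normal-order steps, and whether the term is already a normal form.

normal form:
  refl Nat 2
the term's type:
  Eq Nat 2 2
steps to reach normal form (normal order): 7
already normal: no
first contracted redex: a beta-redex


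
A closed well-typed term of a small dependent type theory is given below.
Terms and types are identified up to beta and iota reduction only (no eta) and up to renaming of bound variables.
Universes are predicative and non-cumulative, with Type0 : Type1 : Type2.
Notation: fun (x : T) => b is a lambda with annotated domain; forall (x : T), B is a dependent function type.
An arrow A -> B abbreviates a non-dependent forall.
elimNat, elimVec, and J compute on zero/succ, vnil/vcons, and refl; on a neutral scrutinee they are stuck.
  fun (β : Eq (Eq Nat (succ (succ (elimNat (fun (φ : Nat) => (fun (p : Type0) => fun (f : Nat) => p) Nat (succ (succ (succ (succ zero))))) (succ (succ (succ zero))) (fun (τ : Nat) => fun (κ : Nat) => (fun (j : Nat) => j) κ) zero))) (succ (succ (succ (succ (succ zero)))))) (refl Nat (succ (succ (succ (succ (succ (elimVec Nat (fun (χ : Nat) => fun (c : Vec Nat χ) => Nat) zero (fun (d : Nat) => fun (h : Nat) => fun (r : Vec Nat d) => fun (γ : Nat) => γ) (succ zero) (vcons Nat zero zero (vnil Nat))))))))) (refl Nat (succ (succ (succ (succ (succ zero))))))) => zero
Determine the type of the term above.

type:
  Eq (Eq Nat (succ (succ (succ (succ (succ zero))))) (succ (succ (succ (succ (succ zero)))))) (refl Nat (succ (succ (succ (succ (succ zero)))))) (refl Nat (succ (succ (succ (succ (succ zero)))))) -> Nat


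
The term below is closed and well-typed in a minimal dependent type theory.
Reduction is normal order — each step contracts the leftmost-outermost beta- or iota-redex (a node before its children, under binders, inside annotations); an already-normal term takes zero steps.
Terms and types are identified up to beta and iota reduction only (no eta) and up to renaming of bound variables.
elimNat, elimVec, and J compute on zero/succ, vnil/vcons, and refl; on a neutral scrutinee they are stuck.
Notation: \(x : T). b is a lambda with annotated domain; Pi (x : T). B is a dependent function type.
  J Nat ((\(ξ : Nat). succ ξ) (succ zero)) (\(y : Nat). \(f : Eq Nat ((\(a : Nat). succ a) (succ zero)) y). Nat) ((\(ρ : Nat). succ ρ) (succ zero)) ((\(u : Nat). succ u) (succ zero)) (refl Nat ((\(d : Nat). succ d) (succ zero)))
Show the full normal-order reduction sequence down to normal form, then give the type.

normal-order reduction sequence:
  J Nat ((\(ξ : Nat). succ ξ) (succ zero)) (\(y : Nat). \(f : Eq Nat ((\(a : Nat). succ a) (succ zero)) y). Nat) ((\(ρ : Nat). succ ρ) (succ zero)) ((\(u : Nat). succ u) (succ zero)) (refl Nat ((\(d : Nat). succ d) (succ zero)))
  ~> (\(ξ : Nat). succ ξ) (succ zero)
  ~> succ (succ zero)
the term's type:
  Nat


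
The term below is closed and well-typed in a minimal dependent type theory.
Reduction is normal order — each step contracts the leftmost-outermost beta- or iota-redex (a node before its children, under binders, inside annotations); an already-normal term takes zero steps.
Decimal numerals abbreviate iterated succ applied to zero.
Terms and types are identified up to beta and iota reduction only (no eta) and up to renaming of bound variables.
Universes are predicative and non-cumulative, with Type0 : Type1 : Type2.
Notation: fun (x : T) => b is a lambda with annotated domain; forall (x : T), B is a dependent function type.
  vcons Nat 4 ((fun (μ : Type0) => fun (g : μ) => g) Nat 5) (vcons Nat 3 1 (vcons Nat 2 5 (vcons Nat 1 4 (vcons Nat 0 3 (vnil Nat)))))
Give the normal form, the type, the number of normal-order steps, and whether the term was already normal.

normal form:
  vcons Nat 4 5 (vcons Nat 3 1 (vcons Nat 2 5 (vcons Nat 1 4 (vcons Nat 0 3 (vnil Nat)))))
inferred type:
  Vec Nat 5
steps to reach normal form (normal order): 2
already normal: no
first redex: a beta-redex


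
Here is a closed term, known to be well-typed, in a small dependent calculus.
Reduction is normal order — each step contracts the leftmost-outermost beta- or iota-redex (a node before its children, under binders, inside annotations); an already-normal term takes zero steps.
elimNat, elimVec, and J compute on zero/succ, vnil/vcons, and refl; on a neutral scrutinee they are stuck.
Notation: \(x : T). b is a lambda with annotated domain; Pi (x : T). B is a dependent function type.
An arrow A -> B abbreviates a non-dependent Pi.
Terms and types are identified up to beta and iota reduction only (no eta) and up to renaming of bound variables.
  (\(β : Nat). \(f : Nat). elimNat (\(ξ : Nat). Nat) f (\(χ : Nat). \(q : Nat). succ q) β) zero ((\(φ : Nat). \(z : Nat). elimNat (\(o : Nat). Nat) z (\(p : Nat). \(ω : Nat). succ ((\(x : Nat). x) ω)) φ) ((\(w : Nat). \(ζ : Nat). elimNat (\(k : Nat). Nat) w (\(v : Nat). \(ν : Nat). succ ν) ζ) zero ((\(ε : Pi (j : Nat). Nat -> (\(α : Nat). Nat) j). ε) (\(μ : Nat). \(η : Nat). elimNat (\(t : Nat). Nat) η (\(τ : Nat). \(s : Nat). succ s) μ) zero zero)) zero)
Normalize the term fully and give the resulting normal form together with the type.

reduced normal form:
  zero
type:
  Nat


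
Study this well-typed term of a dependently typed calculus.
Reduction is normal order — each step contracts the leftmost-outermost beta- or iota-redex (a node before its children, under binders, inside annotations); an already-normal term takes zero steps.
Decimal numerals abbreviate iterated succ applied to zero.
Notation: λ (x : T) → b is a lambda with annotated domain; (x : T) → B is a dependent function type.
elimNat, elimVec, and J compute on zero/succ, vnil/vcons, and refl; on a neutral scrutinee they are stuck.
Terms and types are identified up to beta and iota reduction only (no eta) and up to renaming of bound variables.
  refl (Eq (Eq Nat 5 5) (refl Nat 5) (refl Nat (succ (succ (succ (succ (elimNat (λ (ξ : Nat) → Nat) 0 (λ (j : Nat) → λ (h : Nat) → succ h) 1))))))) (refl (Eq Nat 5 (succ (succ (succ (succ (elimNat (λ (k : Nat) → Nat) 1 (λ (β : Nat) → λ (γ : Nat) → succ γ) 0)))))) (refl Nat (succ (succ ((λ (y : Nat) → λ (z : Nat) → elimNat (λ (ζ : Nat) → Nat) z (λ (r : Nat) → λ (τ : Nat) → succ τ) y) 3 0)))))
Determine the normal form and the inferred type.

resulting normal form:
  refl (Eq (Eq Nat 5 5) (refl Nat 5) (refl Nat 5)) (refl (Eq Nat 5 5) (refl Nat 5))
inferred type:
  Eq (Eq (Eq Nat 5 5) (refl Nat 5) (refl Nat 5)) (refl (Eq Nat 5 5) (refl Nat 5)) (refl (Eq Nat 5 5) (refl Nat 5))


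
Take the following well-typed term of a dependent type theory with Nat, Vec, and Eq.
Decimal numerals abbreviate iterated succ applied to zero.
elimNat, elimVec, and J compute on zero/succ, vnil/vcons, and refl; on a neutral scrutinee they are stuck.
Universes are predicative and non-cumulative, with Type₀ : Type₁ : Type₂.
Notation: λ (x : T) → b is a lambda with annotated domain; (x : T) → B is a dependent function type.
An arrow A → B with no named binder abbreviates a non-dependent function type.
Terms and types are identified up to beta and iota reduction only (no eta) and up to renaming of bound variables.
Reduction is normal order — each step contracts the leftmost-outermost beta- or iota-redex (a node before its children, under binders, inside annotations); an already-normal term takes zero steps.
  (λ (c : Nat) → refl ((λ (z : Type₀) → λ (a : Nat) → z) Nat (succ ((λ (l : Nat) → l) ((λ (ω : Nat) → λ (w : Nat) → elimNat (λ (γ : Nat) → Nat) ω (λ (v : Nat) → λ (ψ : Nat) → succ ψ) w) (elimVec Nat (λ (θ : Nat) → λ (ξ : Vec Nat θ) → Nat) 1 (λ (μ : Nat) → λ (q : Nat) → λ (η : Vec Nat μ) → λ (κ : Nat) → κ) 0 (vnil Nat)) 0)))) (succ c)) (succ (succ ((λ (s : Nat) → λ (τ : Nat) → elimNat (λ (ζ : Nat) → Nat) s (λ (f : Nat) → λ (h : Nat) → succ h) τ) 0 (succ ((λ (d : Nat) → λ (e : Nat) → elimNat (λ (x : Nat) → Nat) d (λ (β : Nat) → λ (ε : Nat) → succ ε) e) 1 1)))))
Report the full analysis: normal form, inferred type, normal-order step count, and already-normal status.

resulting normal form:
  refl Nat 6
the term's type:
  Eq Nat 6 6
steps to reach normal form (normal order): 21
term was already normal: no
first contracted redex: a beta-redex


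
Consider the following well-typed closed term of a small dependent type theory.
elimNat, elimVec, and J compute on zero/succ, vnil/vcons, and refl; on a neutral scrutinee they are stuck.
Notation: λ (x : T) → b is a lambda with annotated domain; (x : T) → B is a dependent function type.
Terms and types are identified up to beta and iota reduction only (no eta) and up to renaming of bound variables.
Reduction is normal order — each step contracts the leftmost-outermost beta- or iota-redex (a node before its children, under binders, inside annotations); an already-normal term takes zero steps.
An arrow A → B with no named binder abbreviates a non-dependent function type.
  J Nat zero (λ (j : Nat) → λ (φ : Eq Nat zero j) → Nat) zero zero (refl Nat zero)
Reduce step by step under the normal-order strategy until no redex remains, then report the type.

normal-order reduction:
  J Nat zero (λ (j : Nat) → λ (φ : Eq Nat zero j) → Nat) zero zero (refl Nat zero)
  ~> zero
the term's type:
  Nat


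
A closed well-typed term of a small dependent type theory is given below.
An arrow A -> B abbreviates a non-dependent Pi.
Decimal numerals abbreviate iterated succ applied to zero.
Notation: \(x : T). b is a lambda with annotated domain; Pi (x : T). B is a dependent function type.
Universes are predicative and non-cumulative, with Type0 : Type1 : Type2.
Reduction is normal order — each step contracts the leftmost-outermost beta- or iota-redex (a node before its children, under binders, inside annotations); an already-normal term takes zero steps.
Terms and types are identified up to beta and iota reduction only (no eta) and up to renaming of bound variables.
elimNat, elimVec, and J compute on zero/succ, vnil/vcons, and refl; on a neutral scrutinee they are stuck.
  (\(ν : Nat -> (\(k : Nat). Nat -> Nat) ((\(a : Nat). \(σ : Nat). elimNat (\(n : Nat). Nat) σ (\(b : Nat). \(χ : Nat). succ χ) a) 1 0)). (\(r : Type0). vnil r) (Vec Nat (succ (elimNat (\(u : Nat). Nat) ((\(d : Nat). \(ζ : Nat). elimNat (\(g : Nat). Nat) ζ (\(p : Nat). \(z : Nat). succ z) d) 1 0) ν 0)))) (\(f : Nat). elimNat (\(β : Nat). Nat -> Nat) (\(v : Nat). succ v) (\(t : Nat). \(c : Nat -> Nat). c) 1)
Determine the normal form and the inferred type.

normal form:
  vnil (Vec Nat 2)
type:
  Vec (Vec Nat 2) 0


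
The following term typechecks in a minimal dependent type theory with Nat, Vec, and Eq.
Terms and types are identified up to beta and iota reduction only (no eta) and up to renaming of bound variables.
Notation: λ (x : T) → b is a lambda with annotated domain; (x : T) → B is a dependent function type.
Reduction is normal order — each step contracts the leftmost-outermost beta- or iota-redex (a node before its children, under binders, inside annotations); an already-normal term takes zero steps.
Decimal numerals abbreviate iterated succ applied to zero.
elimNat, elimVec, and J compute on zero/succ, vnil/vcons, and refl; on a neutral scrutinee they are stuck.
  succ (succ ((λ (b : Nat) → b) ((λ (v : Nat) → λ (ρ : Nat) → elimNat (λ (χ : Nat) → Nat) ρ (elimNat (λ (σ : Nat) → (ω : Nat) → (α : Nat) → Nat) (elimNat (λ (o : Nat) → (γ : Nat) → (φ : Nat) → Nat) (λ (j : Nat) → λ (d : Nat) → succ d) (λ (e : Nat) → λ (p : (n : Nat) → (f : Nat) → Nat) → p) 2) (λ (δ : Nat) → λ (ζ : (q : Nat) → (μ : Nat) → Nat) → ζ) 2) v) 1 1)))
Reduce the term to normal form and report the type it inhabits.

normal form:
  4
the term's type:
  Nat


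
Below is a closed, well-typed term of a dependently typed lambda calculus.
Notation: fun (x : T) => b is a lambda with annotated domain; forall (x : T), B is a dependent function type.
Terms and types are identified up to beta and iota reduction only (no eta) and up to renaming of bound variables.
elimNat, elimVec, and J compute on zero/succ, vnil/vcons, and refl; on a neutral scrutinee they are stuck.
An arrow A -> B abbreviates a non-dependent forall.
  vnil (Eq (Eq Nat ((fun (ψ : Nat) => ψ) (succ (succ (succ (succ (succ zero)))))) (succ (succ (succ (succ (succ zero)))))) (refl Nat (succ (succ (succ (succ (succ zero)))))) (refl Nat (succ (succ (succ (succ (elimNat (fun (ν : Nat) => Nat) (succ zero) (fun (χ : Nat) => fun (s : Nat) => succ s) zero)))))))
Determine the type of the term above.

the term's type:
  Vec (Eq (Eq Nat (succ (succ (succ (succ (succ zero))))) (succ (succ (succ (succ (succ zero)))))) (refl Nat (succ (succ (succ (succ (succ zero)))))) (refl Nat (succ (succ (succ (succ (succ zero))))))) zero


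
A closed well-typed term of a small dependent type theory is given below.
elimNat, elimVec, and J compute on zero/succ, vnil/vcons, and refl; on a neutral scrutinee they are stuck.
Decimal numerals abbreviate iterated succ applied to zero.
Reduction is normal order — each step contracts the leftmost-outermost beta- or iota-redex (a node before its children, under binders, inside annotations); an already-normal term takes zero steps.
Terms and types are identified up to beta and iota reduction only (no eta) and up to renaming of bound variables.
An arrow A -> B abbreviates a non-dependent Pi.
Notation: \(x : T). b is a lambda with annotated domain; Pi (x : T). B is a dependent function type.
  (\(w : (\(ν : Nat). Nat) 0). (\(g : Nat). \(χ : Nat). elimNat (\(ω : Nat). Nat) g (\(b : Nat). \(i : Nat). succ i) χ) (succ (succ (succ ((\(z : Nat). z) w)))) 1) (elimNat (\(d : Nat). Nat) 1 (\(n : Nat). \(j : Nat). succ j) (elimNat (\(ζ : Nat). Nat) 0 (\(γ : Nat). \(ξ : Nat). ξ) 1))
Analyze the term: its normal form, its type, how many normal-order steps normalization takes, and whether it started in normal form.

reduced normal form:
  5
the term's type:
  Nat
reduction steps (normal order): 13
already normal: no
first redex: a beta-redex


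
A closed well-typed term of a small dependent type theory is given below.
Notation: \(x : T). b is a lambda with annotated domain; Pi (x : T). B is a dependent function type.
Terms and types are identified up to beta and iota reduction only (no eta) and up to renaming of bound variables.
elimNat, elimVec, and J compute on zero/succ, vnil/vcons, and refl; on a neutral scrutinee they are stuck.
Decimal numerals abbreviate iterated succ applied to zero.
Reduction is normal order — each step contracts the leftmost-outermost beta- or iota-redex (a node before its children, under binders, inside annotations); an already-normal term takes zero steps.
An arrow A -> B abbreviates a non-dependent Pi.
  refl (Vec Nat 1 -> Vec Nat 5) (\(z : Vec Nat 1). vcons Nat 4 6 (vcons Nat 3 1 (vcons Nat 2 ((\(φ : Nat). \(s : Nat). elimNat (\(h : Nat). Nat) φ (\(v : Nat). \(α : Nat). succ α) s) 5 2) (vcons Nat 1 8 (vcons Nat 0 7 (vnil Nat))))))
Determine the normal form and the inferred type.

resulting normal form:
  refl (Vec Nat 1 -> Vec Nat 5) (\(z : Vec Nat 1). vcons Nat 4 6 (vcons Nat 3 1 (vcons Nat 2 7 (vcons Nat 1 8 (vcons Nat 0 7 (vnil Nat))))))
the term's type:
  Eq (Vec Nat 1 -> Vec Nat 5) (\(z : Vec Nat 1). vcons Nat 4 6 (vcons Nat 3 1 (vcons Nat 2 7 (vcons Nat 1 8 (vcons Nat 0 7 (vnil Nat)))))) (\(φ : Vec Nat 1). vcons Nat 4 6 (vcons Nat 3 1 (vcons Nat 2 7 (vcons Nat 1 8 (vcons Nat 0 7 (vnil Nat))))))
observation: the first redex contracted is a beta-redex; the normal form is reached in 9 normal-order steps.


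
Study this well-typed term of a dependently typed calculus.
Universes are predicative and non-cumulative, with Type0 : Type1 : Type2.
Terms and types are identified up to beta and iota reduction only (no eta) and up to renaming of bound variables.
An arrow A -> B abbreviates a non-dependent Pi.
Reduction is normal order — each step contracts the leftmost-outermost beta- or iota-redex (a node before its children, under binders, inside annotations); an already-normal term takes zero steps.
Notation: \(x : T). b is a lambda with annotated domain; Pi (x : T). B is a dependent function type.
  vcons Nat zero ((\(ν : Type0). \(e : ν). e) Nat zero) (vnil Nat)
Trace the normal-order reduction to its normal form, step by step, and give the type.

reduction (normal order):
  vcons Nat zero ((\(ν : Type0). \(e : ν). e) Nat zero) (vnil Nat)
  ~> vcons Nat zero ((\(ν : Nat). ν) zero) (vnil Nat)
  ~> vcons Nat zero zero (vnil Nat)
type:
  Vec Nat (succ zero)


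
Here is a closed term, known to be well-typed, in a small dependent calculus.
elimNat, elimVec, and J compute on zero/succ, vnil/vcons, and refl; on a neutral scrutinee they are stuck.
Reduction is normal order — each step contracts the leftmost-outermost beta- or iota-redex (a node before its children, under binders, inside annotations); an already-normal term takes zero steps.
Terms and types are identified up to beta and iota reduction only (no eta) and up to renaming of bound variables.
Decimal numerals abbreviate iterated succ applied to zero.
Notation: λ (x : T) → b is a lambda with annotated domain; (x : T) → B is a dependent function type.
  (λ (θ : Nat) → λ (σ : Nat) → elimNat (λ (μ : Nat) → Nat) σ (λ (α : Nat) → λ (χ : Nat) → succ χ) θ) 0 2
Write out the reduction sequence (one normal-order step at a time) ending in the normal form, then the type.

normal-order reduction sequence:
  (λ (θ : Nat) → λ (σ : Nat) → elimNat (λ (μ : Nat) → Nat) σ (λ (α : Nat) → λ (χ : Nat) → succ χ) θ) 0 2
  ~> (λ (θ : Nat) → elimNat (λ (σ : Nat) → Nat) θ (λ (μ : Nat) → λ (α : Nat) → succ α) 0) 2
  ~> elimNat (λ (θ : Nat) → Nat) 2 (λ (σ : Nat) → λ (μ : Nat) → succ μ) 0
  ~> 2
the term's type:
  Nat


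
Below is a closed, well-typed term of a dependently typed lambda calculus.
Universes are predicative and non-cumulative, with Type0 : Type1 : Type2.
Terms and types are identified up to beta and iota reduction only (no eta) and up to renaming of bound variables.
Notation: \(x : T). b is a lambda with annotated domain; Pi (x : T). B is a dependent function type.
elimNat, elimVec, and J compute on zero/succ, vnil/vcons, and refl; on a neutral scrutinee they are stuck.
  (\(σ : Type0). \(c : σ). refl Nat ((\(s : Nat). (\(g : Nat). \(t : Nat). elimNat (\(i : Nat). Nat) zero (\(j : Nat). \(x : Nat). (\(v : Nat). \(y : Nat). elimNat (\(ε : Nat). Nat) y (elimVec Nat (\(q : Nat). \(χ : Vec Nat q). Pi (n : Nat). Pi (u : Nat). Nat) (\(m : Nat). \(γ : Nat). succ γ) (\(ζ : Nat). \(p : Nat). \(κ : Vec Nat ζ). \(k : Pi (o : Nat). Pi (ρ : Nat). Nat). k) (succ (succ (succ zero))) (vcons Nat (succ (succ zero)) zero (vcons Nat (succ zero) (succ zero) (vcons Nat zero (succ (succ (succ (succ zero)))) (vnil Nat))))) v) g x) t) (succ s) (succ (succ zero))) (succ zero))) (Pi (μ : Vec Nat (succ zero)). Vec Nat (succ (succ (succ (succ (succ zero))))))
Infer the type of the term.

inferred type:
  Pi (σ : Pi (c : Vec Nat (succ zero)). Vec Nat (succ (succ (succ (succ (succ zero)))))). Eq Nat (succ (succ (succ (succ zero)))) (succ (succ (succ (succ zero))))


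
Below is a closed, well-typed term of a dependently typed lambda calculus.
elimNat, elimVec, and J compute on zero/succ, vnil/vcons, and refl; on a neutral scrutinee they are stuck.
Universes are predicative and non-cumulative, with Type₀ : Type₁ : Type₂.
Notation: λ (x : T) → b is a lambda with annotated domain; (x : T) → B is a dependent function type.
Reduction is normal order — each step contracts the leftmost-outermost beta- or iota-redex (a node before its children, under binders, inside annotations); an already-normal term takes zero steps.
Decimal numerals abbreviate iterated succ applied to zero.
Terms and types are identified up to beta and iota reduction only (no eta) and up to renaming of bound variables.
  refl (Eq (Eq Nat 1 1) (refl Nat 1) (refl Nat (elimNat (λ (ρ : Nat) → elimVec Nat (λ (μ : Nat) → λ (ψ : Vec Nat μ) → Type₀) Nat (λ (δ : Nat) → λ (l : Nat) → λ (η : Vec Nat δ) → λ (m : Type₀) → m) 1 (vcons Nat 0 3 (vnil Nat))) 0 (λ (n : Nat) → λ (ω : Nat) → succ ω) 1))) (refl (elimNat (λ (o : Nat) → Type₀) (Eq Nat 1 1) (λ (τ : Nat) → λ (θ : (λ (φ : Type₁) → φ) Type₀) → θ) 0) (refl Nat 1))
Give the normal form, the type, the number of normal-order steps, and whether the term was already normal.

normal form:
  refl (Eq (Eq Nat 1 1) (refl Nat 1) (refl Nat 1)) (refl (Eq Nat 1 1) (refl Nat 1))
the term's type:
  Eq (Eq (Eq Nat 1 1) (refl Nat 1) (refl Nat 1)) (refl (Eq Nat 1 1) (refl Nat 1)) (refl (Eq Nat 1 1) (refl Nat 1))
normal-order step count: 5
term was already normal: no
first redex: an elimNat iota-redex


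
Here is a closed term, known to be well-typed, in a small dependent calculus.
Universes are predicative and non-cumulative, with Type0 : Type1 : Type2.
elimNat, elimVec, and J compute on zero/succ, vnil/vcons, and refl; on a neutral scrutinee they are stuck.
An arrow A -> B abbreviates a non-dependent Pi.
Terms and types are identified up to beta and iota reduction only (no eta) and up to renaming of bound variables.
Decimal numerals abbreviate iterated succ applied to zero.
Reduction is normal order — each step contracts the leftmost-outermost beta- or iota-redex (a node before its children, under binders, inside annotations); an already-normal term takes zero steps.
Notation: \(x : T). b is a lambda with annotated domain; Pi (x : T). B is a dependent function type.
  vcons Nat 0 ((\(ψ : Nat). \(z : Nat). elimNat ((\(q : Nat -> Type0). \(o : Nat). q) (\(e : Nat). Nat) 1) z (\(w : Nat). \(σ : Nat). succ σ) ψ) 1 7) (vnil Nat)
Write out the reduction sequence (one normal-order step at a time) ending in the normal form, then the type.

reduction (normal order):
  vcons Nat 0 ((\(ψ : Nat). \(z : Nat). elimNat ((\(q : Nat -> Type0). \(o : Nat). q) (\(e : Nat). Nat) 1) z (\(w : Nat). \(σ : Nat). succ σ) ψ) 1 7) (vnil Nat)
  ~> vcons Nat 0 ((\(ψ : Nat). elimNat ((\(z : Nat -> Type0). \(q : Nat). z) (\(o : Nat). Nat) 1) ψ (\(e : Nat). \(w : Nat). succ w) 1) 7) (vnil Nat)
  ~> vcons Nat 0 (elimNat ((\(ψ : Nat -> Type0). \(z : Nat). ψ) (\(q : Nat). Nat) 1) 7 (\(o : Nat). \(e : Nat). succ e) 1) (vnil Nat)
  ~> vcons Nat 0 ((\(ψ : Nat). \(z : Nat). succ z) 0 (elimNat ((\(q : Nat -> Type0). \(o : Nat). q) (\(e : Nat). Nat) 1) 7 (\(w : Nat). \(σ : Nat). succ σ) 0)) (vnil Nat)
  ~> vcons Nat 0 ((\(ψ : Nat). succ ψ) (elimNat ((\(z : Nat -> Type0). \(q : Nat). z) (\(o : Nat). Nat) 1) 7 (\(e : Nat). \(w : Nat). succ w) 0)) (vnil Nat)
  ~> vcons Nat 0 (succ (elimNat ((\(ψ : Nat -> Type0). \(z : Nat). ψ) (\(q : Nat). Nat) 1) 7 (\(o : Nat). \(e : Nat). succ e) 0)) (vnil Nat)
  ~> vcons Nat 0 8 (vnil Nat)
type:
  Vec Nat 1


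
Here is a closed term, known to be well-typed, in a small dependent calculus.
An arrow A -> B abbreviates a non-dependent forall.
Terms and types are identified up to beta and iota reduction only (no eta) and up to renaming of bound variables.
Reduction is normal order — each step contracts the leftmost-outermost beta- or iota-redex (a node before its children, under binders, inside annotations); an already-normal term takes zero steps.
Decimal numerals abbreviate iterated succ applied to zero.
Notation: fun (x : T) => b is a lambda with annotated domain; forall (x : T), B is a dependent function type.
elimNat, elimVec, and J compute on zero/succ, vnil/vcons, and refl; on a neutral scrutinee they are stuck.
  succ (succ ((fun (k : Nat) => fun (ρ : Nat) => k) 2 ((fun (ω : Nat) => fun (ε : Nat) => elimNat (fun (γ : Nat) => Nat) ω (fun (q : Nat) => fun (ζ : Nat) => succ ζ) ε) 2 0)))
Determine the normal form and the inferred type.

resulting normal form:
  4
the term's type:
  Nat


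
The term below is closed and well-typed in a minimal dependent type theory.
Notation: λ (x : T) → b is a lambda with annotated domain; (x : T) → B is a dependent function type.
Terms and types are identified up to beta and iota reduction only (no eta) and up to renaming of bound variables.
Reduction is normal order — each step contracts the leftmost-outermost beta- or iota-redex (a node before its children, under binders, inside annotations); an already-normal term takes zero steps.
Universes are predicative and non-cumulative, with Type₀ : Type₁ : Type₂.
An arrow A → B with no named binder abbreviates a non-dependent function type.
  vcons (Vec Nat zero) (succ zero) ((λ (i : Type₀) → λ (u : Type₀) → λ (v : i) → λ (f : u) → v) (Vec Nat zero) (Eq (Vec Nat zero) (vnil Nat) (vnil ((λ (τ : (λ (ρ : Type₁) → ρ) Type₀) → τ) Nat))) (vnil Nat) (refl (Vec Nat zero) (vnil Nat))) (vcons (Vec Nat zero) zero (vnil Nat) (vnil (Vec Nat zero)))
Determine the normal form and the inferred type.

resulting normal form:
  vcons (Vec Nat zero) (succ zero) (vnil Nat) (vcons (Vec Nat zero) zero (vnil Nat) (vnil (Vec Nat zero)))
inferred type:
  Vec (Vec Nat zero) (succ (succ zero))
observation: 4 normal-order steps separate the term from its normal form.


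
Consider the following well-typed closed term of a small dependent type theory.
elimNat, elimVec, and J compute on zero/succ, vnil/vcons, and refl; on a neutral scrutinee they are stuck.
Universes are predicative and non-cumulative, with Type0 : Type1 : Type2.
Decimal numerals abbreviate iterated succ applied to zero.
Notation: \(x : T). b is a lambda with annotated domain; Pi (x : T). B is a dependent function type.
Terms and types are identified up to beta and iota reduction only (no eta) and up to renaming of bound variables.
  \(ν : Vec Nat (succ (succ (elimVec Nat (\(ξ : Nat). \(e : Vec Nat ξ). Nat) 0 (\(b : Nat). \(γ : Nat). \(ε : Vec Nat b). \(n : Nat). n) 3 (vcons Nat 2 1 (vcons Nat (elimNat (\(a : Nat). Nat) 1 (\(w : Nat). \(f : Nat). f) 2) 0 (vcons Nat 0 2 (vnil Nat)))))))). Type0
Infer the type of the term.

type:
  Pi (ν : Vec Nat 2). Type1


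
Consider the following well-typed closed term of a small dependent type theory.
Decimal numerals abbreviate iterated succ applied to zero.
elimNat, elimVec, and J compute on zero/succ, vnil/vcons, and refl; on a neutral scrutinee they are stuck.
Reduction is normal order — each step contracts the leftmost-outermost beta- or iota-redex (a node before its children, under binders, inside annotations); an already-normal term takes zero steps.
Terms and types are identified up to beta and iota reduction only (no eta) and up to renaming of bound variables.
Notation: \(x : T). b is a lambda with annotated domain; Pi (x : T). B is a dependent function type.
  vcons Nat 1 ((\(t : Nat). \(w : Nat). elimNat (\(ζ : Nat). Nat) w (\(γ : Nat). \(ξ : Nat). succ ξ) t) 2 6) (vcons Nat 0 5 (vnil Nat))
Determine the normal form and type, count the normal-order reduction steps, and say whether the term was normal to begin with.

normal form:
  vcons Nat 1 8 (vcons Nat 0 5 (vnil Nat))
inferred type:
  Vec Nat 2
normal-order step count: 9
already normal: no
first contracted redex: a beta-redex


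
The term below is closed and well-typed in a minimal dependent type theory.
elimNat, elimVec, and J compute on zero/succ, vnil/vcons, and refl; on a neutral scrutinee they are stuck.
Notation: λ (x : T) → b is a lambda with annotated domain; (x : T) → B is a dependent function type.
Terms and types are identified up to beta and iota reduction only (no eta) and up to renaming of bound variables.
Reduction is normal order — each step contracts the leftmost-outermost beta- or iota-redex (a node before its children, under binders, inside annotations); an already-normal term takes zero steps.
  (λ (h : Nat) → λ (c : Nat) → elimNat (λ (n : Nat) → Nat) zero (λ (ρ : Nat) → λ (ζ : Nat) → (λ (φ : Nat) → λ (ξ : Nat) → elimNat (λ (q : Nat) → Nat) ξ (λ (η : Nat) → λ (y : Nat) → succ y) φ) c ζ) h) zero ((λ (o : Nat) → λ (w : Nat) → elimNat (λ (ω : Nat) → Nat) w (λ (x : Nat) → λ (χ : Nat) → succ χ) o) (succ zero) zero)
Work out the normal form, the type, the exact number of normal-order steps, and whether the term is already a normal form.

normal form:
  zero
inferred type:
  Nat
steps to reach normal form (normal order): 3
term was already normal: no
first contracted redex: a beta-redex


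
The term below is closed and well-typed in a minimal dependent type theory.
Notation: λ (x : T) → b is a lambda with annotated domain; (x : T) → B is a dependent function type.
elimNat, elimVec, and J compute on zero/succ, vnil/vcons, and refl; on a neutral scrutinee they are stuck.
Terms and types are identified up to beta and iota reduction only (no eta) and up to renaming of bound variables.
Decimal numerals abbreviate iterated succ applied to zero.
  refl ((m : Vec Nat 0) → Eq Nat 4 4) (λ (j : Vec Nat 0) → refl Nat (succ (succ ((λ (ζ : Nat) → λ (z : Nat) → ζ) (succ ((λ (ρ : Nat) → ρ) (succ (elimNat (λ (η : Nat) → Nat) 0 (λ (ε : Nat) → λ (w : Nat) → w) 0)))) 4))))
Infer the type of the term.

the term's type:
  Eq ((m : Vec Nat 0) → Eq Nat 4 4) (λ (j : Vec Nat 0) → refl Nat 4) (λ (ζ : Vec Nat 0) → refl Nat 4)


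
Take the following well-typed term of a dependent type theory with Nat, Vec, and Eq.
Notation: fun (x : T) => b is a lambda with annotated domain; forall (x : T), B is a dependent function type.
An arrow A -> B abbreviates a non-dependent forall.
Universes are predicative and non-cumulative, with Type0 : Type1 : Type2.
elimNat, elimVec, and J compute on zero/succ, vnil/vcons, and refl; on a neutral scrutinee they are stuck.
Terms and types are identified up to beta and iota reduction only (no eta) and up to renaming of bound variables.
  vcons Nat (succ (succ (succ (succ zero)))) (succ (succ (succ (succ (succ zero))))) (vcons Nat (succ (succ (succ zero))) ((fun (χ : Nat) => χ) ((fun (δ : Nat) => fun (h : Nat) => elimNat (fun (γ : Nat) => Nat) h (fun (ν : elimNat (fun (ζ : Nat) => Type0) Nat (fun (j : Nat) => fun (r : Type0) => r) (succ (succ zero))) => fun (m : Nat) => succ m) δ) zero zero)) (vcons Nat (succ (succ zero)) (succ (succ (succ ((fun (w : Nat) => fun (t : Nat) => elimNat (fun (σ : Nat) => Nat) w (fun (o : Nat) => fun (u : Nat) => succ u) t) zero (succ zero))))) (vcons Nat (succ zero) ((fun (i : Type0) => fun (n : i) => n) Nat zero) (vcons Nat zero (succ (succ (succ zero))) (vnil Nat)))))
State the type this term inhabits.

the term's type:
  Vec Nat (succ (succ (succ (succ (succ zero)))))


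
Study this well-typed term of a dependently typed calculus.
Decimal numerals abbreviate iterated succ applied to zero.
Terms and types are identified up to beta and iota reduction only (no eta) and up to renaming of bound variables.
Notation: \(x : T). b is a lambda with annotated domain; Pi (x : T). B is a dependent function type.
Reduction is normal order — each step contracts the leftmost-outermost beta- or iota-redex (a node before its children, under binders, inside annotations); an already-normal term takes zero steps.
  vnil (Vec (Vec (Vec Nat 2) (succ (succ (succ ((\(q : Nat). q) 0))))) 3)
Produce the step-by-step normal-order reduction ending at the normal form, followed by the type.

normal-order reduction:
  vnil (Vec (Vec (Vec Nat 2) (succ (succ (succ ((\(q : Nat). q) 0))))) 3)
  ~> vnil (Vec (Vec (Vec Nat 2) 3) 3)
type:
  Vec (Vec (Vec (Vec Nat 2) 3) 3) 0


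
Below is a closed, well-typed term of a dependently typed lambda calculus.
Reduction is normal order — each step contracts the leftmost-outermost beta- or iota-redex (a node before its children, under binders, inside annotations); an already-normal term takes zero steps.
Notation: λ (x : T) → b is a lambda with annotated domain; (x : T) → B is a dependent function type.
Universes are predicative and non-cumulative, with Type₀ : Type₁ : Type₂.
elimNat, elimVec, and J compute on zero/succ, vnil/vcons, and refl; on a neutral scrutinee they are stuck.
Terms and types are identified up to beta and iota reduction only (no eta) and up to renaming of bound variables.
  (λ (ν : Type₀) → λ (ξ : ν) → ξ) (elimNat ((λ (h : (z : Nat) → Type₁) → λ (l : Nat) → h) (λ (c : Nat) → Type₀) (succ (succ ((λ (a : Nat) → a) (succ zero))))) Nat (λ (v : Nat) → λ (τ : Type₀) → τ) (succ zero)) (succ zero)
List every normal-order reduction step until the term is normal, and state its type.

reduction (normal order):
  (λ (ν : Type₀) → λ (ξ : ν) → ξ) (elimNat ((λ (h : (z : Nat) → Type₁) → λ (l : Nat) → h) (λ (c : Nat) → Type₀) (succ (succ ((λ (a : Nat) → a) (succ zero))))) Nat (λ (v : Nat) → λ (τ : Type₀) → τ) (succ zero)) (succ zero)
  ~> (λ (ν : elimNat ((λ (ξ : (h : Nat) → Type₁) → λ (z : Nat) → ξ) (λ (l : Nat) → Type₀) (succ (succ ((λ (c : Nat) → c) (succ zero))))) Nat (λ (a : Nat) → λ (v : Type₀) → v) (succ zero)) → ν) (succ zero)
  ~> succ zero
type:
  Nat


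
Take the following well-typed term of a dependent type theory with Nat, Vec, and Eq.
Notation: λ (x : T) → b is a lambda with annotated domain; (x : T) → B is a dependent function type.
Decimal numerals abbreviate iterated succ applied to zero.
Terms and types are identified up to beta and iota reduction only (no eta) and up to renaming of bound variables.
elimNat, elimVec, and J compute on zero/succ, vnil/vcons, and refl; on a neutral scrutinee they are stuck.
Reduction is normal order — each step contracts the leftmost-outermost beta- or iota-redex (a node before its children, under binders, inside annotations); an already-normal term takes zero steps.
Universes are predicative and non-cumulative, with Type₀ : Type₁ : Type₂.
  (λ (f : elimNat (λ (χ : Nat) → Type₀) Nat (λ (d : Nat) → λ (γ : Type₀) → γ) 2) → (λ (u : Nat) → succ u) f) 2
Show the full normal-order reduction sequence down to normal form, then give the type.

normal-order reduction:
  (λ (f : elimNat (λ (χ : Nat) → Type₀) Nat (λ (d : Nat) → λ (γ : Type₀) → γ) 2) → (λ (u : Nat) → succ u) f) 2
  ~> (λ (f : Nat) → succ f) 2
  ~> 3
type:
  Nat


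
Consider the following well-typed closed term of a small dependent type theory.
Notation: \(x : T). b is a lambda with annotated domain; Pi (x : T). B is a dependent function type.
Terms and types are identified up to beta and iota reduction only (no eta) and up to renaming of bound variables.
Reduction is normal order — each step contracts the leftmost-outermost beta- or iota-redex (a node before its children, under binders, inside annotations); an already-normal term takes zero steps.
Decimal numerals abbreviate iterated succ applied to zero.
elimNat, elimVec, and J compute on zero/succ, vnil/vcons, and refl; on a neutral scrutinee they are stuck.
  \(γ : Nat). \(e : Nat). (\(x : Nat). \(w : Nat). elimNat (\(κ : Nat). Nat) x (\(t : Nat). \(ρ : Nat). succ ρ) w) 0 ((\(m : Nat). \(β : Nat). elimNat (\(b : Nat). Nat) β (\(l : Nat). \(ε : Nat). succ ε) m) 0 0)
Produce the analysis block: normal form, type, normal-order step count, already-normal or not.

normal form:
  \(γ : Nat). \(e : Nat). 0
the term's type:
  Pi (γ : Nat). Pi (e : Nat). Nat
reduction steps (normal order): 6
term was already normal: no
first redex: a beta-redex


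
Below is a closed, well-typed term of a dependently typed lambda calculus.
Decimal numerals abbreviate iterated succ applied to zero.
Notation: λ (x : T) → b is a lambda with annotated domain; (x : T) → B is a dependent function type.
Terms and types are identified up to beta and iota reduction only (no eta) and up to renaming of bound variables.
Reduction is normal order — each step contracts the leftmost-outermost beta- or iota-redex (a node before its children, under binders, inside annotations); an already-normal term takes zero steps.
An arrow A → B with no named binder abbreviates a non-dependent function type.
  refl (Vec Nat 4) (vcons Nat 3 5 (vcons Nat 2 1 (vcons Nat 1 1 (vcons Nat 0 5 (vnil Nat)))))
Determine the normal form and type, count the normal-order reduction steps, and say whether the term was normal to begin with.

resulting normal form:
  refl (Vec Nat 4) (vcons Nat 3 5 (vcons Nat 2 1 (vcons Nat 1 1 (vcons Nat 0 5 (vnil Nat)))))
the term's type:
  Eq (Vec Nat 4) (vcons Nat 3 5 (vcons Nat 2 1 (vcons Nat 1 1 (vcons Nat 0 5 (vnil Nat))))) (vcons Nat 3 5 (vcons Nat 2 1 (vcons Nat 1 1 (vcons Nat 0 5 (vnil Nat)))))
reduction steps (normal order): 0
started in normal form: yes
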